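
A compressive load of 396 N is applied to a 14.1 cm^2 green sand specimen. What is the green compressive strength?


Formula: Compressive Strength = Force / Area
Strength = 396 N / 14.1 cm^2 = 28.0851 N/cm^2

28.0851 N/cm^2


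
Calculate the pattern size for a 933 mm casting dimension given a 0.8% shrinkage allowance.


Formula: L_pattern = L_casting * (1 + shrinkage_rate/100)
Shrinkage factor = 1 + 0.8/100 = 1.008
L_pattern = 933 mm * 1.008 = 940.4640 mm


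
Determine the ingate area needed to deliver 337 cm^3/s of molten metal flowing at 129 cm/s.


Formula: A_ingate = Q / v  (continuity equation)
A = 337 cm^3/s / 129 cm/s = 2.6124 cm^2

2.6124 cm^2


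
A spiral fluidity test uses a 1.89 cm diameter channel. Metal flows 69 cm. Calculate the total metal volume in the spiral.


Formula: V = pi * (d/2)^2 * L  (cylinder volume)
Radius = 1.89/2 = 0.945 cm
V = pi * 0.945^2 * 69 = 193.5809 cm^3

193.5809 cm^3


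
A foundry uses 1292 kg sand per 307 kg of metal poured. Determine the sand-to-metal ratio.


Formula: Sand-to-Metal Ratio = W_sand / W_metal
Ratio = 1292 kg / 307 kg = 4.2085

Final answer: 4.2085


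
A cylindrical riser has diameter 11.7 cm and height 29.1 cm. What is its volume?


Formula: V = pi * (D/2)^2 * H  (cylinder volume)
Radius = D/2 = 11.7/2 = 5.85 cm
V = pi * 5.85^2 * 29.1 = 3128.6328 cm^3


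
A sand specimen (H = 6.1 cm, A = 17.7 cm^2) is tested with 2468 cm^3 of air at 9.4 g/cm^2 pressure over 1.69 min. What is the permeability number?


Formula: Permeability Number P = (V * H) / (p * A * t)
Numerator: V * H = 2468 * 6.1 = 15054.8
Denominator: p * A * t = 9.4 * 17.7 * 1.69 = 281.1822
P = 15054.8 / 281.1822 = 53.5411


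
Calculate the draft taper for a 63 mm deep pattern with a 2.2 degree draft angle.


Formula: taper = depth * tan(draft_angle)
tan(2.2 deg) = 0.0384161
taper = 63 mm * 0.0384161 = 2.4202 mm

2.4202 mm


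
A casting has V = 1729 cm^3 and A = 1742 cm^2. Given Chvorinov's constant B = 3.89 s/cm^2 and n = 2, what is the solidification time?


Formula: t_s = B * (V/A)^n  (Chvorinov's rule, n=2)
Modulus M = V/A = 1729/1742 = 0.992537 cm
M^2 = 0.992537^2 = 0.985130 cm^2
t_s = 3.89 * 0.985130 = 3.8322 s


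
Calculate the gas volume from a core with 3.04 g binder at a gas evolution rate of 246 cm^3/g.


Formula: V_gas = W_binder * gas_evolution_rate
V = 3.04 g * 246 cm^3/g = 747.8400 cm^3

Final answer: 747.8400 cm^3


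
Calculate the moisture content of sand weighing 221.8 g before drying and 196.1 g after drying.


Formula: MC = (W_wet - W_dry) / W_wet * 100
Water mass = 221.8 - 196.1 = 25.7 g
MC = 25.7 / 221.8 * 100 = 11.5870%

Answer: 11.5870%


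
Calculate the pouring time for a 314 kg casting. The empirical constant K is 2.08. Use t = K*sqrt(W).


Formula: t = K * sqrt(W)
sqrt(W) = sqrt(314) = 17.72005
t = 2.08 * 17.72005 = 36.8577 s

Final answer: 36.8577 s


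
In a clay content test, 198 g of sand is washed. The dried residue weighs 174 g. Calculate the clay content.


Formula: Clay% = (W_total - W_washed) / W_total * 100
Clay mass = 198 - 174 = 24 g
Clay% = 24 / 198 * 100 = 12.1212%


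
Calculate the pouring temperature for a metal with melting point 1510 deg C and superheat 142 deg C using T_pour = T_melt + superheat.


Formula: T_pour = T_melt + Superheat
T_pour = 1510 + 142 = 1652 deg C


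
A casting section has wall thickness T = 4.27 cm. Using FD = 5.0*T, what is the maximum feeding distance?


Formula: FD = 5.0 * T  (riser feeding-distance rule)
FD = 5.0 * 4.27 cm = 21.3500 cm

Answer: 21.3500 cm


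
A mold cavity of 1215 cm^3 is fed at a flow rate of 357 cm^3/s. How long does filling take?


Formula: t_fill = V_mold / Q_flow
t = 1215 cm^3 / 357 cm^3/s = 3.4034 s


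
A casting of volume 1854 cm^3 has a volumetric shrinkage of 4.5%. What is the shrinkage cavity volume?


Formula: V_shrink = V_casting * shrinkage_pct / 100
V_shrink = 1854 cm^3 * 4.5 / 100 = 83.4300 cm^3

83.4300 cm^3


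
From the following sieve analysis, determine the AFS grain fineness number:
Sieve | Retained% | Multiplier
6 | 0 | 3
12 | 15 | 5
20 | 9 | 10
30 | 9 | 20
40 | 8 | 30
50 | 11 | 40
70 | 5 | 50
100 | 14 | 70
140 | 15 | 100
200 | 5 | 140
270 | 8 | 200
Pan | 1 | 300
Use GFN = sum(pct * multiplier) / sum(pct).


Formula: GFN = sum(pct * multiplier) / sum(pct)
sum(pct * multiplier) = 6355
sum(pct) = 100
GFN = 6355 / 100 = 63.55

Answer: 63.55


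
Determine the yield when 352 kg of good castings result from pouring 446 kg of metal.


Formula: Casting Yield = (W_good / W_total) * 100
Yield = (352 kg / 446 kg) * 100 = 78.9238%

Final answer: 78.9238%


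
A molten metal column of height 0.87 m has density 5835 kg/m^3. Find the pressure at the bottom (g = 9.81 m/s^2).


Formula: P = rho * g * h
rho * g = 5835 * 9.81 = 57241.35 N/m^3
P = 57241.35 * 0.87 = 49799.9745 Pa

49799.9745 Pa


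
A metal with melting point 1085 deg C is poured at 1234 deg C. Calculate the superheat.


Formula: Superheat = T_pour - T_melt
Superheat = 1234 - 1085 = 149 deg C


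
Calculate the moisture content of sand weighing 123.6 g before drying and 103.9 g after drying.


Formula: MC = (W_wet - W_dry) / W_wet * 100
Water mass = 123.6 - 103.9 = 19.7 g
MC = 19.7 / 123.6 * 100 = 15.9385%

Final answer: 15.9385%


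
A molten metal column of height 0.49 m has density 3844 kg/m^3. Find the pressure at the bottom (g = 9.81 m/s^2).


Formula: P = rho * g * h
rho * g = 3844 * 9.81 = 37709.64 N/m^3
P = 37709.64 * 0.49 = 18477.7236 Pa

Final answer: 18477.7236 Pa


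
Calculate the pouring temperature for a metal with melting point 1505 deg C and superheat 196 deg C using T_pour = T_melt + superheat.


Formula: T_pour = T_melt + Superheat
T_pour = 1505 + 196 = 1701 deg C

Answer: 1701 deg C


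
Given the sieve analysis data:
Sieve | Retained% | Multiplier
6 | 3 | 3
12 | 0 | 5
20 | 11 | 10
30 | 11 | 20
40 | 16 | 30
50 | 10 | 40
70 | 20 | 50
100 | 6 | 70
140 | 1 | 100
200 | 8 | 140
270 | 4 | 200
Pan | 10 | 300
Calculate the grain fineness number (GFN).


Formula: GFN = sum(pct * multiplier) / sum(pct)
sum(pct * multiplier) = 7659
sum(pct) = 100
GFN = 7659 / 100 = 76.59

Answer: 76.59


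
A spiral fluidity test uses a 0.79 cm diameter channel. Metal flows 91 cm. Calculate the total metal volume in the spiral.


Formula: V = pi * (d/2)^2 * L  (cylinder volume)
Radius = 0.79/2 = 0.395 cm
V = pi * 0.395^2 * 91 = 44.6052 cm^3

Answer: 44.6052 cm^3


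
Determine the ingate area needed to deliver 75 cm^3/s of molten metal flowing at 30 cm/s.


Formula: A_ingate = Q / v  (continuity equation)
A = 75 cm^3/s / 30 cm/s = 2.5000 cm^2

Final answer: 2.5000 cm^2


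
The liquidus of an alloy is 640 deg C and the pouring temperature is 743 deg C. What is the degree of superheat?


Formula: Superheat = T_pour - T_melt
Superheat = 743 - 640 = 103 deg C

Final answer: 103 deg C


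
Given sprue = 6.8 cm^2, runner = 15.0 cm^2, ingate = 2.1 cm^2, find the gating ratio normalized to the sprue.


Sprue:Runner:Ingate = 1 : 15.0/6.8 : 2.1/6.8 = 1:2.21:0.31

Final answer: 1:2.21:0.31


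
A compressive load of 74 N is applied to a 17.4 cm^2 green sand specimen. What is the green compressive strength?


Formula: Compressive Strength = Force / Area
Strength = 74 N / 17.4 cm^2 = 4.2529 N/cm^2

Answer: 4.2529 N/cm^2


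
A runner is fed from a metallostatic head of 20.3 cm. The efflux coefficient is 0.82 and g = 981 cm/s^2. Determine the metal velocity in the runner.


Formula: v = Cd * sqrt(2 * g * h)  (Torricelli with discharge coefficient)
2*g*h = 2 * 981 * 20.3 = 39828.6 cm^2/s^2
sqrt(39828.6) = 199.57104 cm/s
v = 0.82 * 199.57104 = 163.6483 cm/s

Final answer: 163.6483 cm/s


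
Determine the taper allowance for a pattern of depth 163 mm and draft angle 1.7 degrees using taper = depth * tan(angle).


Formula: taper = depth * tan(draft_angle)
tan(1.7 deg) = 0.0296793
taper = 163 mm * 0.0296793 = 4.8377 mm


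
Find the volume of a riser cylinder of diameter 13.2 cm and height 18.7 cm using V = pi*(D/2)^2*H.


Formula: V = pi * (D/2)^2 * H  (cylinder volume)
Radius = D/2 = 13.2/2 = 6.6 cm
V = pi * 6.6^2 * 18.7 = 2559.0534 cm^3

2559.0534 cm^3


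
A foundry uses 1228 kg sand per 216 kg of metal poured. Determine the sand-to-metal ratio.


Formula: Sand-to-Metal Ratio = W_sand / W_metal
Ratio = 1228 kg / 216 kg = 5.6852

5.6852


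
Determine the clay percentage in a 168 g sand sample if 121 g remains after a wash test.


Formula: Clay% = (W_total - W_washed) / W_total * 100
Clay mass = 168 - 121 = 47 g
Clay% = 47 / 168 * 100 = 27.9762%


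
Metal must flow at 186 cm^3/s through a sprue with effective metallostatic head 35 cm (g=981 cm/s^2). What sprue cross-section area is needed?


Formula: v = sqrt(2*g*h), A = Q/v
Velocity: v = sqrt(2 * 981 * 35) = sqrt(68670) = 262.0496 cm/s
Sprue area: A = Q / v = 186 / 262.0496 = 0.7098 cm^2

Final answer: 0.7098 cm^2


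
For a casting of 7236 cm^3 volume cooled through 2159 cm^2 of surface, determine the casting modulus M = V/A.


Formula: Casting Modulus M = V / A
M = 7236 cm^3 / 2159 cm^2 = 3.3516 cm

Answer: 3.3516 cm


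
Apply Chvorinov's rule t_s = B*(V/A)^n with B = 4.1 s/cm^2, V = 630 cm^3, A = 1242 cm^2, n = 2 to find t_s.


Formula: t_s = B * (V/A)^n  (Chvorinov's rule, n=2)
Modulus M = V/A = 630/1242 = 0.507246 cm
M^2 = 0.507246^2 = 0.257299 cm^2
t_s = 4.1 * 0.257299 = 1.0549 s

Answer: 1.0549 s


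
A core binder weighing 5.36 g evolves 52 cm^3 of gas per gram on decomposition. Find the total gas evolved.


Formula: V_gas = W_binder * gas_evolution_rate
V = 5.36 g * 52 cm^3/g = 278.7200 cm^3

278.7200 cm^3


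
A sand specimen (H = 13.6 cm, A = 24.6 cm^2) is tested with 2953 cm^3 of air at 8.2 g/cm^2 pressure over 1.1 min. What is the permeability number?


Formula: Permeability Number P = (V * H) / (p * A * t)
Numerator: V * H = 2953 * 13.6 = 40160.8
Denominator: p * A * t = 8.2 * 24.6 * 1.1 = 221.892
P = 40160.8 / 221.892 = 180.9926

Final answer: 180.9926


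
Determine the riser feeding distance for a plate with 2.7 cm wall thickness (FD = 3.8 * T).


Formula: FD = 3.8 * T  (riser feeding-distance rule)
FD = 3.8 * 2.7 cm = 10.2600 cm

Final answer: 10.2600 cm


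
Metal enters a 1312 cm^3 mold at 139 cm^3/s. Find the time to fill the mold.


Formula: t_fill = V_mold / Q_flow
t = 1312 cm^3 / 139 cm^3/s = 9.4388 s

9.4388 s


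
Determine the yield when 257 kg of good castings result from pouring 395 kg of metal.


Formula: Casting Yield = (W_good / W_total) * 100
Yield = (257 kg / 395 kg) * 100 = 65.0633%


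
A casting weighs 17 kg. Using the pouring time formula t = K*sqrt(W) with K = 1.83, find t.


Formula: t = K * sqrt(W)
sqrt(W) = sqrt(17) = 4.12311
t = 1.83 * 4.12311 = 7.5453 s

Final answer: 7.5453 s


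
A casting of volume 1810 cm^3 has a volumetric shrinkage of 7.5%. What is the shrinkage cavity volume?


Formula: V_shrink = V_casting * shrinkage_pct / 100
V_shrink = 1810 cm^3 * 7.5 / 100 = 135.7500 cm^3


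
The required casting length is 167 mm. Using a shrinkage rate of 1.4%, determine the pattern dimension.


Formula: L_pattern = L_casting * (1 + shrinkage_rate/100)
Shrinkage factor = 1 + 1.4/100 = 1.014
L_pattern = 167 mm * 1.014 = 169.3380 mm

Answer: 169.3380 mm


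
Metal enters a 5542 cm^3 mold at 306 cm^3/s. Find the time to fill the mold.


Formula: t_fill = V_mold / Q_flow
t = 5542 cm^3 / 306 cm^3/s = 18.1111 s


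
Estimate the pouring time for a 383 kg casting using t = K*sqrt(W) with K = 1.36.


Formula: t = K * sqrt(W)
sqrt(W) = sqrt(383) = 19.57039
t = 1.36 * 19.57039 = 26.6157 s


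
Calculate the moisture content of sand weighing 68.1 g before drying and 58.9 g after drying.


Formula: MC = (W_wet - W_dry) / W_wet * 100
Water mass = 68.1 - 58.9 = 9.2 g
MC = 9.2 / 68.1 * 100 = 13.5095%

Final answer: 13.5095%


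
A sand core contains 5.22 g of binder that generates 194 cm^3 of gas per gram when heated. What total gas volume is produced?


Formula: V_gas = W_binder * gas_evolution_rate
V = 5.22 g * 194 cm^3/g = 1012.6800 cm^3


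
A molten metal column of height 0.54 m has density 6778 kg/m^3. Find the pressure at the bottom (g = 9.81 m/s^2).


Formula: P = rho * g * h
rho * g = 6778 * 9.81 = 66492.18 N/m^3
P = 66492.18 * 0.54 = 35905.7772 Pa

Final answer: 35905.7772 Pa


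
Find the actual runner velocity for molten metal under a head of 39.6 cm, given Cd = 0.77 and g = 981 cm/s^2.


Formula: v = Cd * sqrt(2 * g * h)  (Torricelli with discharge coefficient)
2*g*h = 2 * 981 * 39.6 = 77695.2 cm^2/s^2
sqrt(77695.2) = 278.73859 cm/s
v = 0.77 * 278.73859 = 214.6287 cm/s

Final answer: 214.6287 cm/s


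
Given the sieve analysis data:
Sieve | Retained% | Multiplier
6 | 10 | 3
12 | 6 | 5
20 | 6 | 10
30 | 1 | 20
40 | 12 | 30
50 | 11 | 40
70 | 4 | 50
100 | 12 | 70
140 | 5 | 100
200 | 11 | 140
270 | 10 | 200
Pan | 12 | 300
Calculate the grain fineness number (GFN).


Formula: GFN = sum(pct * multiplier) / sum(pct)
sum(pct * multiplier) = 9620
sum(pct) = 100
GFN = 9620 / 100 = 96.20


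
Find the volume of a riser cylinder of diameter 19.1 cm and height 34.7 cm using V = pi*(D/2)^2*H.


Formula: V = pi * (D/2)^2 * H  (cylinder volume)
Radius = D/2 = 19.1/2 = 9.55 cm
V = pi * 9.55^2 * 34.7 = 9942.2823 cm^3

Answer: 9942.2823 cm^3


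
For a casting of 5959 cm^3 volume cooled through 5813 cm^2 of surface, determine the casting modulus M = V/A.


Formula: Casting Modulus M = V / A
M = 5959 cm^3 / 5813 cm^2 = 1.0251 cm

Answer: 1.0251 cm


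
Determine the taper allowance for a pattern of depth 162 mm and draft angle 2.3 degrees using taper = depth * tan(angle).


Formula: taper = depth * tan(draft_angle)
tan(2.3 deg) = 0.0401641
taper = 162 mm * 0.0401641 = 6.5066 mm

Answer: 6.5066 mm


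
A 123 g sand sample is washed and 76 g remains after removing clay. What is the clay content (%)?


Formula: Clay% = (W_total - W_washed) / W_total * 100
Clay mass = 123 - 76 = 47 g
Clay% = 47 / 123 * 100 = 38.2114%

Final answer: 38.2114%


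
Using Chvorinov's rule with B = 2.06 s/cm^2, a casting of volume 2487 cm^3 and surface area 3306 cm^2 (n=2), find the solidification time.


Formula: t_s = B * (V/A)^n  (Chvorinov's rule, n=2)
Modulus M = V/A = 2487/3306 = 0.752269 cm
M^2 = 0.752269^2 = 0.565909 cm^2
t_s = 2.06 * 0.565909 = 1.1658 s

Answer: 1.1658 s


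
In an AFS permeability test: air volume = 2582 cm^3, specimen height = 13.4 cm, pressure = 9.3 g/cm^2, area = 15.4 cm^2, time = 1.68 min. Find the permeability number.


Formula: Permeability Number P = (V * H) / (p * A * t)
Numerator: V * H = 2582 * 13.4 = 34598.8
Denominator: p * A * t = 9.3 * 15.4 * 1.68 = 240.6096
P = 34598.8 / 240.6096 = 143.7964

Final answer: 143.7964


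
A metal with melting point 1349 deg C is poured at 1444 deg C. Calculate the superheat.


Formula: Superheat = T_pour - T_melt
Superheat = 1444 - 1349 = 95 deg C


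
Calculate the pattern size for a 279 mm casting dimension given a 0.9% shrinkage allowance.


Formula: L_pattern = L_casting * (1 + shrinkage_rate/100)
Shrinkage factor = 1 + 0.9/100 = 1.009
L_pattern = 279 mm * 1.009 = 281.5110 mm


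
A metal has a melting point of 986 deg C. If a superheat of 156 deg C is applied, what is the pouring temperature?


Formula: T_pour = T_melt + Superheat
T_pour = 986 + 156 = 1142 deg C

Final answer: 1142 deg C


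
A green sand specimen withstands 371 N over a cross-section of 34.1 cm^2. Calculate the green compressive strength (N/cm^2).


Formula: Compressive Strength = Force / Area
Strength = 371 N / 34.1 cm^2 = 10.8798 N/cm^2


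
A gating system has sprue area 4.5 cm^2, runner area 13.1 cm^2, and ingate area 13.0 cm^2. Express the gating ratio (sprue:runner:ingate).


Sprue:Runner:Ingate = 1 : 13.1/4.5 : 13.0/4.5 = 1:2.91:2.89

Final answer: 1:2.91:2.89


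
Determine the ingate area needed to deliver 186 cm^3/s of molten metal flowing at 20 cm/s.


Formula: A_ingate = Q / v  (continuity equation)
A = 186 cm^3/s / 20 cm/s = 9.3000 cm^2


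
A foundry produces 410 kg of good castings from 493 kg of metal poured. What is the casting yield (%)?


Formula: Casting Yield = (W_good / W_total) * 100
Yield = (410 kg / 493 kg) * 100 = 83.1643%

83.1643%


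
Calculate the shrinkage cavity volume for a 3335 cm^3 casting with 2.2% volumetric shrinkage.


Formula: V_shrink = V_casting * shrinkage_pct / 100
V_shrink = 3335 cm^3 * 2.2 / 100 = 73.3700 cm^3


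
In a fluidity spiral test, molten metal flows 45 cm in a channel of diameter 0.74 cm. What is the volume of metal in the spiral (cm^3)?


Formula: V = pi * (d/2)^2 * L  (cylinder volume)
Radius = 0.74/2 = 0.37 cm
V = pi * 0.37^2 * 45 = 19.3538 cm^3


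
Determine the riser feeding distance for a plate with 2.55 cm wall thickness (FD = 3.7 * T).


Formula: FD = 3.7 * T  (riser feeding-distance rule)
FD = 3.7 * 2.55 cm = 9.4350 cm


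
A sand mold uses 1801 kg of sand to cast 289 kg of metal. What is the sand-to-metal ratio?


Formula: Sand-to-Metal Ratio = W_sand / W_metal
Ratio = 1801 kg / 289 kg = 6.2318

6.2318


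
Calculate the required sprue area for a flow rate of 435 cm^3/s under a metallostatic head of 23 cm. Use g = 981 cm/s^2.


Formula: v = sqrt(2*g*h), A = Q/v
Velocity: v = sqrt(2 * 981 * 23) = sqrt(45126) = 212.4288 cm/s
Sprue area: A = Q / v = 435 / 212.4288 = 2.0477 cm^2

Final answer: 2.0477 cm^2


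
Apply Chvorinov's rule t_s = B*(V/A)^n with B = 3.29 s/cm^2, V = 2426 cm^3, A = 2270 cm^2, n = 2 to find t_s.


Formula: t_s = B * (V/A)^n  (Chvorinov's rule, n=2)
Modulus M = V/A = 2426/2270 = 1.068722 cm
M^2 = 1.068722^2 = 1.142167 cm^2
t_s = 3.29 * 1.142167 = 3.7577 s


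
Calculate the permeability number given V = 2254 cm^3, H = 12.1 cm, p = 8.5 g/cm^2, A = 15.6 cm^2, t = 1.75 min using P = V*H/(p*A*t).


Formula: Permeability Number P = (V * H) / (p * A * t)
Numerator: V * H = 2254 * 12.1 = 27273.4
Denominator: p * A * t = 8.5 * 15.6 * 1.75 = 232.05
P = 27273.4 / 232.05 = 117.5324

117.5324


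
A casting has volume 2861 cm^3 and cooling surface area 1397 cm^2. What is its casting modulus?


Formula: Casting Modulus M = V / A
M = 2861 cm^3 / 1397 cm^2 = 2.0480 cm


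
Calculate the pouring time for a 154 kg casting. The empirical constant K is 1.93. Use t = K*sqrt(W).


Formula: t = K * sqrt(W)
sqrt(W) = sqrt(154) = 12.40967
t = 1.93 * 12.40967 = 23.9507 s


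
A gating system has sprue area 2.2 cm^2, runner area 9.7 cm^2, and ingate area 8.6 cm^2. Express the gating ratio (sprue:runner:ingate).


Sprue:Runner:Ingate = 1 : 9.7/2.2 : 8.6/2.2 = 1:4.41:3.91

Answer: 1:4.41:3.91


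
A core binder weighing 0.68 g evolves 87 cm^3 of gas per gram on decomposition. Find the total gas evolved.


Formula: V_gas = W_binder * gas_evolution_rate
V = 0.68 g * 87 cm^3/g = 59.1600 cm^3

Answer: 59.1600 cm^3


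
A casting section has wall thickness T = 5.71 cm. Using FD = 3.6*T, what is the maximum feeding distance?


Formula: FD = 3.6 * T  (riser feeding-distance rule)
FD = 3.6 * 5.71 cm = 20.5560 cm

Final answer: 20.5560 cm


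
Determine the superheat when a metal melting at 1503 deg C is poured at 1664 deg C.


Formula: Superheat = T_pour - T_melt
Superheat = 1664 - 1503 = 161 deg C

Answer: 161 deg C


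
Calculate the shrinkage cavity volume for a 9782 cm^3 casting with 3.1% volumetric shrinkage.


Formula: V_shrink = V_casting * shrinkage_pct / 100
V_shrink = 9782 cm^3 * 3.1 / 100 = 303.2420 cm^3

Final answer: 303.2420 cm^3


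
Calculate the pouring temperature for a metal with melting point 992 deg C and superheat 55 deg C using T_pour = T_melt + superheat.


Formula: T_pour = T_melt + Superheat
T_pour = 992 + 55 = 1047 deg C

1047 deg C


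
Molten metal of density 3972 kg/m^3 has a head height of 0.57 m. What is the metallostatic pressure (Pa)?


Formula: P = rho * g * h
rho * g = 3972 * 9.81 = 38965.32 N/m^3
P = 38965.32 * 0.57 = 22210.2324 Pa

22210.2324 Pa


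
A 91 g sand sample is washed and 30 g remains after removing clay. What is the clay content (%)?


Formula: Clay% = (W_total - W_washed) / W_total * 100
Clay mass = 91 - 30 = 61 g
Clay% = 61 / 91 * 100 = 67.0330%

Answer: 67.0330%


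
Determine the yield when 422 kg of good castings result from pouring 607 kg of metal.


Formula: Casting Yield = (W_good / W_total) * 100
Yield = (422 kg / 607 kg) * 100 = 69.5222%

Answer: 69.5222%


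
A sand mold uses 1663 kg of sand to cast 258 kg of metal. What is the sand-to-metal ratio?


Formula: Sand-to-Metal Ratio = W_sand / W_metal
Ratio = 1663 kg / 258 kg = 6.4457


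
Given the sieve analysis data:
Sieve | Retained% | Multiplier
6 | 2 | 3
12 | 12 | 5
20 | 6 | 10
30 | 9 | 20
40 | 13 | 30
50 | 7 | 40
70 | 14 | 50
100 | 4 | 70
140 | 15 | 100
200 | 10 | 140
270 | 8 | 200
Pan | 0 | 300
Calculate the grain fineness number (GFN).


Formula: GFN = sum(pct * multiplier) / sum(pct)
sum(pct * multiplier) = 6456
sum(pct) = 100
GFN = 6456 / 100 = 64.56

64.56


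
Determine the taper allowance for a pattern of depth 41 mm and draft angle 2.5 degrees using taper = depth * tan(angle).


Formula: taper = depth * tan(draft_angle)
tan(2.5 deg) = 0.0436609
taper = 41 mm * 0.0436609 = 1.7901 mm

Answer: 1.7901 mm


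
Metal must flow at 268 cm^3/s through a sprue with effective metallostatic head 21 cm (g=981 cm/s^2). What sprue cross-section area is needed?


Formula: v = sqrt(2*g*h), A = Q/v
Velocity: v = sqrt(2 * 981 * 21) = sqrt(41202) = 202.9828 cm/s
Sprue area: A = Q / v = 268 / 202.9828 = 1.3203 cm^2


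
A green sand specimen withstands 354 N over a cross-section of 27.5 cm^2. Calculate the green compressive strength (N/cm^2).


Formula: Compressive Strength = Force / Area
Strength = 354 N / 27.5 cm^2 = 12.8727 N/cm^2


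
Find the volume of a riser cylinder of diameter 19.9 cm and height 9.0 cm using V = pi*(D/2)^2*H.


Formula: V = pi * (D/2)^2 * H  (cylinder volume)
Radius = D/2 = 19.9/2 = 9.95 cm
V = pi * 9.95^2 * 9.0 = 2799.2297 cm^3


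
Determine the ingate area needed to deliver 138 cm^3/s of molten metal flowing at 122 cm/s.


Formula: A_ingate = Q / v  (continuity equation)
A = 138 cm^3/s / 122 cm/s = 1.1311 cm^2

Final answer: 1.1311 cm^2


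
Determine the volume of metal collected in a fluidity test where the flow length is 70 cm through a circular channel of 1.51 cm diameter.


Formula: V = pi * (d/2)^2 * L  (cylinder volume)
Radius = 1.51/2 = 0.755 cm
V = pi * 0.755^2 * 70 = 125.3550 cm^3

125.3550 cm^3


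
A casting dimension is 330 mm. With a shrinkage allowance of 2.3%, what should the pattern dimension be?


Formula: L_pattern = L_casting * (1 + shrinkage_rate/100)
Shrinkage factor = 1 + 2.3/100 = 1.023
L_pattern = 330 mm * 1.023 = 337.5900 mm

337.5900 mm


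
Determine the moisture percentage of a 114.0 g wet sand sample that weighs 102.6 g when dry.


Formula: MC = (W_wet - W_dry) / W_wet * 100
Water mass = 114.0 - 102.6 = 11.4 g
MC = 11.4 / 114.0 * 100 = 10.0000%

Final answer: 10.0000%


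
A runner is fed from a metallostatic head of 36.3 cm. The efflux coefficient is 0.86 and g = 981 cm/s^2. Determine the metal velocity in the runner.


Formula: v = Cd * sqrt(2 * g * h)  (Torricelli with discharge coefficient)
2*g*h = 2 * 981 * 36.3 = 71220.6 cm^2/s^2
sqrt(71220.6) = 266.87188 cm/s
v = 0.86 * 266.87188 = 229.5098 cm/s

Final answer: 229.5098 cm/s


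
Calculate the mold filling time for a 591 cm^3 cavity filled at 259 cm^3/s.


Formula: t_fill = V_mold / Q_flow
t = 591 cm^3 / 259 cm^3/s = 2.2819 s

2.2819 s


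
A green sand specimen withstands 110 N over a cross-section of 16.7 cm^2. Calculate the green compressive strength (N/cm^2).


Formula: Compressive Strength = Force / Area
Strength = 110 N / 16.7 cm^2 = 6.5868 N/cm^2

6.5868 N/cm^2


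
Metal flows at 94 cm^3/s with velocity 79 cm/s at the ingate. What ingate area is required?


Formula: A_ingate = Q / v  (continuity equation)
A = 94 cm^3/s / 79 cm/s = 1.1899 cm^2

Answer: 1.1899 cm^2


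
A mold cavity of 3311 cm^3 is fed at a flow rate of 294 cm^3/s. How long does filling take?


Formula: t_fill = V_mold / Q_flow
t = 3311 cm^3 / 294 cm^3/s = 11.2619 s

Final answer: 11.2619 s


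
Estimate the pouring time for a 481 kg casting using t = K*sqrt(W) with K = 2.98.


Formula: t = K * sqrt(W)
sqrt(W) = sqrt(481) = 21.93171
t = 2.98 * 21.93171 = 65.3565 s

65.3565 s


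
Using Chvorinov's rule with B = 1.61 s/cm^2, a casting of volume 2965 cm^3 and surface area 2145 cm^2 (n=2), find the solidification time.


Formula: t_s = B * (V/A)^n  (Chvorinov's rule, n=2)
Modulus M = V/A = 2965/2145 = 1.382284 cm
M^2 = 1.382284^2 = 1.910709 cm^2
t_s = 1.61 * 1.910709 = 3.0762 s

Answer: 3.0762 s


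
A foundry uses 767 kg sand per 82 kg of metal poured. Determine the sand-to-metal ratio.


Formula: Sand-to-Metal Ratio = W_sand / W_metal
Ratio = 767 kg / 82 kg = 9.3537

Final answer: 9.3537


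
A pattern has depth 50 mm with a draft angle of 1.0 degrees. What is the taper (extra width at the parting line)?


Formula: taper = depth * tan(draft_angle)
tan(1.0 deg) = 0.0174551
taper = 50 mm * 0.0174551 = 0.8728 mm

Answer: 0.8728 mm


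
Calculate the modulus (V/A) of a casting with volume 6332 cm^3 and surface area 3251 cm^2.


Formula: Casting Modulus M = V / A
M = 6332 cm^3 / 3251 cm^2 = 1.9477 cm


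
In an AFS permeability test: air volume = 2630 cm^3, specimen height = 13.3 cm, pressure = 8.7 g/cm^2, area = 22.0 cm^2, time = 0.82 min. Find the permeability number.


Formula: Permeability Number P = (V * H) / (p * A * t)
Numerator: V * H = 2630 * 13.3 = 34979.0
Denominator: p * A * t = 8.7 * 22.0 * 0.82 = 156.948
P = 34979.0 / 156.948 = 222.8700

Final answer: 222.8700


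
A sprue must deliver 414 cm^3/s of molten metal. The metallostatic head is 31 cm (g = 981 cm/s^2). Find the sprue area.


Formula: v = sqrt(2*g*h), A = Q/v
Velocity: v = sqrt(2 * 981 * 31) = sqrt(60822) = 246.6212 cm/s
Sprue area: A = Q / v = 414 / 246.6212 = 1.6787 cm^2

Final answer: 1.6787 cm^2


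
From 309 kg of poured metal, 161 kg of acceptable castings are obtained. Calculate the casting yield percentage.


Formula: Casting Yield = (W_good / W_total) * 100
Yield = (161 kg / 309 kg) * 100 = 52.1036%

Answer: 52.1036%


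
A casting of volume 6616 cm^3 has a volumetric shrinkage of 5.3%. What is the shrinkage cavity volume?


Formula: V_shrink = V_casting * shrinkage_pct / 100
V_shrink = 6616 cm^3 * 5.3 / 100 = 350.6480 cm^3


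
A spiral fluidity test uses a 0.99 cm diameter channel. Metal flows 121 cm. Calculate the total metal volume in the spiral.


Formula: V = pi * (d/2)^2 * L  (cylinder volume)
Radius = 0.99/2 = 0.495 cm
V = pi * 0.495^2 * 121 = 93.1420 cm^3

Final answer: 93.1420 cm^3


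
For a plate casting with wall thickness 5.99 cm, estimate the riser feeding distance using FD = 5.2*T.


Formula: FD = 5.2 * T  (riser feeding-distance rule)
FD = 5.2 * 5.99 cm = 31.1480 cm

Final answer: 31.1480 cm


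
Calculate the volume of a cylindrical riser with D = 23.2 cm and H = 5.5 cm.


Formula: V = pi * (D/2)^2 * H  (cylinder volume)
Radius = D/2 = 23.2/2 = 11.6 cm
V = pi * 11.6^2 * 5.5 = 2325.0299 cm^3

Answer: 2325.0299 cm^3


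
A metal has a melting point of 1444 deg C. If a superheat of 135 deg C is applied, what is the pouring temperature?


Formula: T_pour = T_melt + Superheat
T_pour = 1444 + 135 = 1579 deg C

Answer: 1579 deg C


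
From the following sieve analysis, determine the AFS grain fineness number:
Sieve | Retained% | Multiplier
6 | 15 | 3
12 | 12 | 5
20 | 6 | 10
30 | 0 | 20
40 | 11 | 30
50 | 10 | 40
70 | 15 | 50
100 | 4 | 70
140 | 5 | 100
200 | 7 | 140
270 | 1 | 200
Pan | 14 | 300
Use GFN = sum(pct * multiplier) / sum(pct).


Formula: GFN = sum(pct * multiplier) / sum(pct)
sum(pct * multiplier) = 7805
sum(pct) = 100
GFN = 7805 / 100 = 78.05

Final answer: 78.05


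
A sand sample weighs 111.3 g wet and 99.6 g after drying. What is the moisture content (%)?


Formula: MC = (W_wet - W_dry) / W_wet * 100
Water mass = 111.3 - 99.6 = 11.7 g
MC = 11.7 / 111.3 * 100 = 10.5121%

10.5121%


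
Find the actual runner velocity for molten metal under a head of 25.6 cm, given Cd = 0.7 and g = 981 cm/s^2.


Formula: v = Cd * sqrt(2 * g * h)  (Torricelli with discharge coefficient)
2*g*h = 2 * 981 * 25.6 = 50227.2 cm^2/s^2
sqrt(50227.2) = 224.11426 cm/s
v = 0.7 * 224.11426 = 156.8800 cm/s

Answer: 156.8800 cm/s


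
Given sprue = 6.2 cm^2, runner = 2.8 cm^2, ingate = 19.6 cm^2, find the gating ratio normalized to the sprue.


Sprue:Runner:Ingate = 1 : 2.8/6.2 : 19.6/6.2 = 1:0.45:3.16

Final answer: 1:0.45:3.16


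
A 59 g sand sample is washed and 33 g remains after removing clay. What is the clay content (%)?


Formula: Clay% = (W_total - W_washed) / W_total * 100
Clay mass = 59 - 33 = 26 g
Clay% = 26 / 59 * 100 = 44.0678%

Final answer: 44.0678%


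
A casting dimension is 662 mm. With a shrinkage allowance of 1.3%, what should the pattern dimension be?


Formula: L_pattern = L_casting * (1 + shrinkage_rate/100)
Shrinkage factor = 1 + 1.3/100 = 1.013
L_pattern = 662 mm * 1.013 = 670.6060 mm

Answer: 670.6060 mm


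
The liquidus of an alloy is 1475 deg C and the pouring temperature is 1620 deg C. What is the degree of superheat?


Formula: Superheat = T_pour - T_melt
Superheat = 1620 - 1475 = 145 deg C


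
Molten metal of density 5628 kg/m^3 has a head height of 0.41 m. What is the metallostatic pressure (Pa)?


Formula: P = rho * g * h
rho * g = 5628 * 9.81 = 55210.68 N/m^3
P = 55210.68 * 0.41 = 22636.3788 Pa

Answer: 22636.3788 Pa


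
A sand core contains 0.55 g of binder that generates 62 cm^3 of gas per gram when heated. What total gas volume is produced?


Formula: V_gas = W_binder * gas_evolution_rate
V = 0.55 g * 62 cm^3/g = 34.1000 cm^3

Answer: 34.1000 cm^3


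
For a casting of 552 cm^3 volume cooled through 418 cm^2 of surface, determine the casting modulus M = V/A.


Formula: Casting Modulus M = V / A
M = 552 cm^3 / 418 cm^2 = 1.3206 cm

Final answer: 1.3206 cm


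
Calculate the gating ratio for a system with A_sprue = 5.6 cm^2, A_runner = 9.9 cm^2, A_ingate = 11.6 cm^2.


Sprue:Runner:Ingate = 1 : 9.9/5.6 : 11.6/5.6 = 1:1.77:2.07

1:1.77:2.07


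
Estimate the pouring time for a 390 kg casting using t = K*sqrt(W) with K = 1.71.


Formula: t = K * sqrt(W)
sqrt(W) = sqrt(390) = 19.74842
t = 1.71 * 19.74842 = 33.7698 s

Answer: 33.7698 s


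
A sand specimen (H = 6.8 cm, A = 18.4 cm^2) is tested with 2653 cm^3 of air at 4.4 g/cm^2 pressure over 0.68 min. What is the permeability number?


Formula: Permeability Number P = (V * H) / (p * A * t)
Numerator: V * H = 2653 * 6.8 = 18040.4
Denominator: p * A * t = 4.4 * 18.4 * 0.68 = 55.0528
P = 18040.4 / 55.0528 = 327.6927

327.6927


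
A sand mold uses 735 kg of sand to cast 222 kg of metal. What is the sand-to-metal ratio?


Formula: Sand-to-Metal Ratio = W_sand / W_metal
Ratio = 735 kg / 222 kg = 3.3108

Answer: 3.3108


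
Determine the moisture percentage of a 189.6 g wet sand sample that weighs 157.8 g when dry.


Formula: MC = (W_wet - W_dry) / W_wet * 100
Water mass = 189.6 - 157.8 = 31.8 g
MC = 31.8 / 189.6 * 100 = 16.7722%

16.7722%


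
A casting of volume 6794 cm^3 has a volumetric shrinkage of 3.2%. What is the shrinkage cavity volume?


Formula: V_shrink = V_casting * shrinkage_pct / 100
V_shrink = 6794 cm^3 * 3.2 / 100 = 217.4080 cm^3


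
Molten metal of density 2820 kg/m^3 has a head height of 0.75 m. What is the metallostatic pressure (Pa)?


Formula: P = rho * g * h
rho * g = 2820 * 9.81 = 27664.2 N/m^3
P = 27664.2 * 0.75 = 20748.1500 Pa


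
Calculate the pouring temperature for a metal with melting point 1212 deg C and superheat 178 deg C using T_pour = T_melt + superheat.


Formula: T_pour = T_melt + Superheat
T_pour = 1212 + 178 = 1390 deg C


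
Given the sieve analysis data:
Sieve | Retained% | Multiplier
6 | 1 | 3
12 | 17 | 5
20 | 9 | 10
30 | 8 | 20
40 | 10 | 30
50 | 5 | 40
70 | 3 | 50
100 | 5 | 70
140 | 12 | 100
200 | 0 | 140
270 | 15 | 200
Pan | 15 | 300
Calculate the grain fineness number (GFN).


Formula: GFN = sum(pct * multiplier) / sum(pct)
sum(pct * multiplier) = 10038
sum(pct) = 100
GFN = 10038 / 100 = 100.38

Answer: 100.38


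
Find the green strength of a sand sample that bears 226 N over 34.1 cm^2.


Formula: Compressive Strength = Force / Area
Strength = 226 N / 34.1 cm^2 = 6.6276 N/cm^2

Answer: 6.6276 N/cm^2


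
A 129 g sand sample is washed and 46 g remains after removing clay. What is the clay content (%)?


Formula: Clay% = (W_total - W_washed) / W_total * 100
Clay mass = 129 - 46 = 83 g
Clay% = 83 / 129 * 100 = 64.3411%

64.3411%


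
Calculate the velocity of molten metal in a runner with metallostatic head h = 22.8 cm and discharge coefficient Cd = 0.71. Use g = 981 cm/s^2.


Formula: v = Cd * sqrt(2 * g * h)  (Torricelli with discharge coefficient)
2*g*h = 2 * 981 * 22.8 = 44733.6 cm^2/s^2
sqrt(44733.6) = 211.50319 cm/s
v = 0.71 * 211.50319 = 150.1673 cm/s

Answer: 150.1673 cm/s


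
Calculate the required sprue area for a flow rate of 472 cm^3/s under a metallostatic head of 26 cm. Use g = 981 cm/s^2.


Formula: v = sqrt(2*g*h), A = Q/v
Velocity: v = sqrt(2 * 981 * 26) = sqrt(51012) = 225.8584 cm/s
Sprue area: A = Q / v = 472 / 225.8584 = 2.0898 cm^2

Answer: 2.0898 cm^2


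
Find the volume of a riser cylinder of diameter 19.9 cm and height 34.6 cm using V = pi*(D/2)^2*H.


Formula: V = pi * (D/2)^2 * H  (cylinder volume)
Radius = D/2 = 19.9/2 = 9.95 cm
V = pi * 9.95^2 * 34.6 = 10761.4832 cm^3

10761.4832 cm^3


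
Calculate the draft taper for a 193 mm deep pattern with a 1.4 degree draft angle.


Formula: taper = depth * tan(draft_angle)
tan(1.4 deg) = 0.0244395
taper = 193 mm * 0.0244395 = 4.7168 mm


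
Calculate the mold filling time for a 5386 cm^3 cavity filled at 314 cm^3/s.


Formula: t_fill = V_mold / Q_flow
t = 5386 cm^3 / 314 cm^3/s = 17.1529 s

Answer: 17.1529 s


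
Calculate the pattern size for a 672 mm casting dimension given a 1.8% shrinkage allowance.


Formula: L_pattern = L_casting * (1 + shrinkage_rate/100)
Shrinkage factor = 1 + 1.8/100 = 1.018
L_pattern = 672 mm * 1.018 = 684.0960 mm

684.0960 mm


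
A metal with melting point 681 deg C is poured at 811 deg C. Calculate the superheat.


Formula: Superheat = T_pour - T_melt
Superheat = 811 - 681 = 130 deg C

Answer: 130 deg C


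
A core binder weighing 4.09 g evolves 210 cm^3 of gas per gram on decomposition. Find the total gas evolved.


Formula: V_gas = W_binder * gas_evolution_rate
V = 4.09 g * 210 cm^3/g = 858.9000 cm^3

858.9000 cm^3


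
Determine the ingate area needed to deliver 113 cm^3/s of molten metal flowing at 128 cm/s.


Formula: A_ingate = Q / v  (continuity equation)
A = 113 cm^3/s / 128 cm/s = 0.8828 cm^2

Final answer: 0.8828 cm^2


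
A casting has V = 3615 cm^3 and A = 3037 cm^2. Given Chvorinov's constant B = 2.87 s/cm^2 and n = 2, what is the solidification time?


Formula: t_s = B * (V/A)^n  (Chvorinov's rule, n=2)
Modulus M = V/A = 3615/3037 = 1.190319 cm
M^2 = 1.190319^2 = 1.416859 cm^2
t_s = 2.87 * 1.416859 = 4.0664 s

Answer: 4.0664 s


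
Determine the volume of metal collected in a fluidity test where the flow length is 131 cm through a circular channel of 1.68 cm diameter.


Formula: V = pi * (d/2)^2 * L  (cylinder volume)
Radius = 1.68/2 = 0.84 cm
V = pi * 0.84^2 * 131 = 290.3887 cm^3


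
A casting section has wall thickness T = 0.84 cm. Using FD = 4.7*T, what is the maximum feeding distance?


Formula: FD = 4.7 * T  (riser feeding-distance rule)
FD = 4.7 * 0.84 cm = 3.9480 cm

Answer: 3.9480 cm


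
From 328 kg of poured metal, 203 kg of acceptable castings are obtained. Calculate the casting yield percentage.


Formula: Casting Yield = (W_good / W_total) * 100
Yield = (203 kg / 328 kg) * 100 = 61.8902%

Answer: 61.8902%


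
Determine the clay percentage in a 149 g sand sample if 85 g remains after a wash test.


Formula: Clay% = (W_total - W_washed) / W_total * 100
Clay mass = 149 - 85 = 64 g
Clay% = 64 / 149 * 100 = 42.9530%

Answer: 42.9530%


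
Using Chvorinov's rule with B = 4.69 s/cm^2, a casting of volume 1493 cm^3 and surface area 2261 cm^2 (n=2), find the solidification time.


Formula: t_s = B * (V/A)^n  (Chvorinov's rule, n=2)
Modulus M = V/A = 1493/2261 = 0.660327 cm
M^2 = 0.660327^2 = 0.436032 cm^2
t_s = 4.69 * 0.436032 = 2.0450 s

Answer: 2.0450 s


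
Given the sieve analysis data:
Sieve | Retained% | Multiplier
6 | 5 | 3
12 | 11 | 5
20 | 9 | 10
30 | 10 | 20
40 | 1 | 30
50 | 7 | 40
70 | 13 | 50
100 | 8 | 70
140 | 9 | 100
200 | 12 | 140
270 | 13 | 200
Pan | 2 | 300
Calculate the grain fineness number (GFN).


Formula: GFN = sum(pct * multiplier) / sum(pct)
sum(pct * multiplier) = 7660
sum(pct) = 100
GFN = 7660 / 100 = 76.60

76.60


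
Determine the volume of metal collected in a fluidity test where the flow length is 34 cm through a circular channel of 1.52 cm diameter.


Formula: V = pi * (d/2)^2 * L  (cylinder volume)
Radius = 1.52/2 = 0.76 cm
V = pi * 0.76^2 * 34 = 61.6959 cm^3

Answer: 61.6959 cm^3


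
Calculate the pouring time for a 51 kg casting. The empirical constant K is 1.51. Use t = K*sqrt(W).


Formula: t = K * sqrt(W)
sqrt(W) = sqrt(51) = 7.14143
t = 1.51 * 7.14143 = 10.7836 s


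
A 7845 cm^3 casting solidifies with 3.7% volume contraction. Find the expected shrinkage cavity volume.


Formula: V_shrink = V_casting * shrinkage_pct / 100
V_shrink = 7845 cm^3 * 3.7 / 100 = 290.2650 cm^3


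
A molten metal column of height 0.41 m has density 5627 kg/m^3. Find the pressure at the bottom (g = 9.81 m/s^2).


Formula: P = rho * g * h
rho * g = 5627 * 9.81 = 55200.87 N/m^3
P = 55200.87 * 0.41 = 22632.3567 Pa


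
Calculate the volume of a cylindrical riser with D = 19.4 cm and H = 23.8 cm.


Formula: V = pi * (D/2)^2 * H  (cylinder volume)
Radius = D/2 = 19.4/2 = 9.7 cm
V = pi * 9.7^2 * 23.8 = 7035.1004 cm^3

7035.1004 cm^3


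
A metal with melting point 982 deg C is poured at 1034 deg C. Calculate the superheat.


Formula: Superheat = T_pour - T_melt
Superheat = 1034 - 982 = 52 deg C

Final answer: 52 deg C


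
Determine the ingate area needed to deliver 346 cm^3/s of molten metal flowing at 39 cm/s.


Formula: A_ingate = Q / v  (continuity equation)
A = 346 cm^3/s / 39 cm/s = 8.8718 cm^2

8.8718 cm^2


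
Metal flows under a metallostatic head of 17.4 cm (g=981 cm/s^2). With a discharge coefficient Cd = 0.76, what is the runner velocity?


Formula: v = Cd * sqrt(2 * g * h)  (Torricelli with discharge coefficient)
2*g*h = 2 * 981 * 17.4 = 34138.8 cm^2/s^2
sqrt(34138.8) = 184.76688 cm/s
v = 0.76 * 184.76688 = 140.4228 cm/s

140.4228 cm/s


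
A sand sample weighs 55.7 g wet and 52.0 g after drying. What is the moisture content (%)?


Formula: MC = (W_wet - W_dry) / W_wet * 100
Water mass = 55.7 - 52.0 = 3.7 g
MC = 3.7 / 55.7 * 100 = 6.6427%

Answer: 6.6427%


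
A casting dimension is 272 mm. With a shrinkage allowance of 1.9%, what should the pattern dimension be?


Formula: L_pattern = L_casting * (1 + shrinkage_rate/100)
Shrinkage factor = 1 + 1.9/100 = 1.019
L_pattern = 272 mm * 1.019 = 277.1680 mm

Answer: 277.1680 mm


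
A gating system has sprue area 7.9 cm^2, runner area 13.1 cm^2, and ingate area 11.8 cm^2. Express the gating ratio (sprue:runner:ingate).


Sprue:Runner:Ingate = 1 : 13.1/7.9 : 11.8/7.9 = 1:1.66:1.49

1:1.66:1.49
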